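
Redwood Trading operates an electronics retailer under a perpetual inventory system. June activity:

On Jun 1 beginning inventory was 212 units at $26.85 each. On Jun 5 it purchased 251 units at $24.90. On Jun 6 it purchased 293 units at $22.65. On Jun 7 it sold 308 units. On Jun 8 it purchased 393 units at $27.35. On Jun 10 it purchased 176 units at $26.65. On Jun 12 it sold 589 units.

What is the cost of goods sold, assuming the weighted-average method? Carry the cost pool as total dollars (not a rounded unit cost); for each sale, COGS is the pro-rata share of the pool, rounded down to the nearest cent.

COGS = $22,886.77

After Jun 1: 212 on hand, pool $5,692.20 (≈ $26.8500 each)
After Jun 5: 463 on hand, pool $11,942.10 (≈ $25.7929 each)
After Jun 6: 756 on hand, pool $18,578.55 (≈ $24.5748 each)
Jun 7, sell 308: 308/756 × $18,578.55 → $7,569.03
After Jun 8: 841 on hand, pool $21,758.07 (≈ $25.8717 each)
After Jun 10: 1017 on hand, pool $26,448.47 (≈ $26.0064 each)
Jun 12, sell 589: 589/1017 × $26,448.47 → $15,317.74
Total COGS = $7,569.03 + $15,317.74 = $22,886.77
Ending inventory (cost pool remaining) = $11,130.73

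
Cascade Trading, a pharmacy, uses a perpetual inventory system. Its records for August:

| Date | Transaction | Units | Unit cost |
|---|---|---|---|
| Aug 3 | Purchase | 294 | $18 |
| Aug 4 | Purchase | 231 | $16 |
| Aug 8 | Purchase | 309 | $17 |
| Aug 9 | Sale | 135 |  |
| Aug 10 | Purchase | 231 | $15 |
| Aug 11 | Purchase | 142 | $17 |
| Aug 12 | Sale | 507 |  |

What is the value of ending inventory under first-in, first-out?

Ending inventory = $9,143

Aug 9, 135 sold [FIFO — oldest first]: 135 @ $18 = $2,430
Aug 12, 507 sold [FIFO — oldest first]: 159 @ $18 + 231 @ $16 + 117 @ $17 = $8,547
Total COGS = $2,430 + $8,547 = $10,977
Ending inventory: 192 @ $17 + 231 @ $15 + 142 @ $17 = $9,143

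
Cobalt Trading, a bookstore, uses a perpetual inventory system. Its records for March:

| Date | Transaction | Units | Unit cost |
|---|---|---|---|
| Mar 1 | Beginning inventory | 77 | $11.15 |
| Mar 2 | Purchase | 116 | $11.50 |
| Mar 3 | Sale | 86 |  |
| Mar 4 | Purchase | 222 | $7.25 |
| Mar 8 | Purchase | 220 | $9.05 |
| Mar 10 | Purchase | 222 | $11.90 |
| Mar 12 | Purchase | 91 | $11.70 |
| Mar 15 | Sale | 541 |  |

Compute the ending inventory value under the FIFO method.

Ending inventory = $3,778.90

Mar 3, 86 sold [FIFO — oldest first]: 77 @ $11.15 + 9 @ $11.50 = $962.05
Mar 15, 541 sold [FIFO — oldest first]: 107 @ $11.50 + 222 @ $7.25 + 212 @ $9.05 = $4,758.60
Total COGS = $962.05 + $4,758.60 = $5,720.65
Ending inventory: 8 @ $9.05 + 222 @ $11.90 + 91 @ $11.70 = $3,778.90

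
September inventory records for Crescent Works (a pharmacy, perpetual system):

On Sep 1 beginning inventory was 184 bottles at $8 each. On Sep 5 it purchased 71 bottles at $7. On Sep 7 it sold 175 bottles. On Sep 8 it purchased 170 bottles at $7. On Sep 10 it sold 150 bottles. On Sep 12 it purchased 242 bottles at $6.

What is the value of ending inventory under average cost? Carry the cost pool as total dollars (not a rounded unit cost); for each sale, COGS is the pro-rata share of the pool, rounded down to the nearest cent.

Ending inventory = $2,175.10

After Sep 1: 184 on hand, pool $1,472.00 (≈ $8.0000 each)
After Sep 5: 255 on hand, pool $1,969.00 (≈ $7.7216 each)
Sep 7, sell 175: 175/255 × $1,969.00 → $1,351.27
After Sep 8: 250 on hand, pool $1,807.73 (≈ $7.2309 each)
Sep 10, sell 150: 150/250 × $1,807.73 → $1,084.63
After Sep 12: 342 on hand, pool $2,175.10 (≈ $6.3599 each)
Total COGS = $1,351.27 + $1,084.63 = $2,435.90
Ending inventory (cost pool remaining) = $2,175.10
Check: goods available $4,611.00 = COGS $2,435.90 + ending $2,175.10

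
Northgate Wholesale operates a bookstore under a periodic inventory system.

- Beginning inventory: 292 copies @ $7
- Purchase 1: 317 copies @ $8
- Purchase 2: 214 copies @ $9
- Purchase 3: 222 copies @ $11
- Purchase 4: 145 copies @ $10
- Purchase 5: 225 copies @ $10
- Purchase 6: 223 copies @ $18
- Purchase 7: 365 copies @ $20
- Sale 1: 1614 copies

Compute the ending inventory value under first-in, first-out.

Ending inventory = $7,732

Sale 1 (1614) [FIFO — oldest first]: 292 @ $7 + 317 @ $8 + 214 @ $9 + 222 @ $11 + 145 @ $10 + 225 @ $10 + 199 @ $18 = $16,230
Ending inventory: 24 @ $18 + 365 @ $20 = $7,732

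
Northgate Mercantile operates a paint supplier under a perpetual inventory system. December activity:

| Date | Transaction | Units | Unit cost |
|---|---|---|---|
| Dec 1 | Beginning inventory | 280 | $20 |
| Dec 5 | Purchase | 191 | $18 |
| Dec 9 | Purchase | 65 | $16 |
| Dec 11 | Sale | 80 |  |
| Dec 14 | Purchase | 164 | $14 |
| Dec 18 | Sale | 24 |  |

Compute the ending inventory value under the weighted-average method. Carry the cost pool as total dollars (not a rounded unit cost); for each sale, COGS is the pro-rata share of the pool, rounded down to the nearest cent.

After Dec 1: 280 on hand, pool $5,600.00 (≈ $20.0000 each)
After Dec 5: 471 on hand, pool $9,038.00 (≈ $19.1890 each)
After Dec 9: 536 on hand, pool $10,078.00 (≈ $18.8022 each)
Dec 11, sell 80: 80/536 × $10,078.00 → $1,504.17
After Dec 14: 620 on hand, pool $10,869.83 (≈ $17.5320 each)
Dec 18, sell 24: 24/620 × $10,869.83 → $420.76
Total COGS = $1,504.17 + $420.76 = $1,924.93
Ending inventory (cost pool remaining) = $10,449.07

Ending inventory = $10,449.07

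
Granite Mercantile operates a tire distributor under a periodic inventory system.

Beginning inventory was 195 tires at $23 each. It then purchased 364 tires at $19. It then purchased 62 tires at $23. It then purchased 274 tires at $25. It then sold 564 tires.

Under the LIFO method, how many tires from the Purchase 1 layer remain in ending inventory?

Sale 1 (564) [LIFO — newest first]: 274 @ $25 + 62 @ $23 + 228 @ $19 = $12,608
Ending inventory: 195 @ $23 + 136 @ $19 = $7,069
Check: goods available $19,677 = COGS $12,608 + ending $7,069

136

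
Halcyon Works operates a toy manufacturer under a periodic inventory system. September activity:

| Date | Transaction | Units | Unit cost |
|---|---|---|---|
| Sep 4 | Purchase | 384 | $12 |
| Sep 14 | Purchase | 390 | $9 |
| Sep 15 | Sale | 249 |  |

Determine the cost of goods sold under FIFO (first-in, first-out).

COGS = $2,988

Sep 15, 249 sold [FIFO — oldest first]: 249 @ $12 = $2,988
Ending inventory: 135 @ $12 + 390 @ $9 = $5,130
Check: goods available $8,118 = COGS $2,988 + ending $5,130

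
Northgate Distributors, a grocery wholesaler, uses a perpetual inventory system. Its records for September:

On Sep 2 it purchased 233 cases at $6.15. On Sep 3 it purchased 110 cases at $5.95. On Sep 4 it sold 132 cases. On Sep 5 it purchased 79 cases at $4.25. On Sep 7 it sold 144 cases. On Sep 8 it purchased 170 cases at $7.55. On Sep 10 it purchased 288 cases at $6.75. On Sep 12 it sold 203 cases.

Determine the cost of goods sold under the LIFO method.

Sep 4, 132 sold [LIFO — newest first]: 110 @ $5.95 + 22 @ $6.15 = $789.80
Sep 7, 144 sold [LIFO — newest first]: 79 @ $4.25 + 65 @ $6.15 = $735.50
Sep 12, 203 sold [LIFO — newest first]: 203 @ $6.75 = $1,370.25
Total COGS = $789.80 + $735.50 + $1,370.25 = $2,895.55
Ending inventory: 146 @ $6.15 + 170 @ $7.55 + 85 @ $6.75 = $2,755.15
Check: goods available $5,650.70 = COGS $2,895.55 + ending $2,755.15

COGS = $2,895.55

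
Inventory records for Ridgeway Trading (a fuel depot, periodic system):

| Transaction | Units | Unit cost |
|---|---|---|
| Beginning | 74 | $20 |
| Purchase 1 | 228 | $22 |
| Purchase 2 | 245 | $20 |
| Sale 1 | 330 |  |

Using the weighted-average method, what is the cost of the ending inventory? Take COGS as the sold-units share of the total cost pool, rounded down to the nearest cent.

Ending inventory = $4,520.90

Sale 1, sell 330: 330/547 × $11,396.00 → $6,875.10
Ending inventory (cost pool remaining) = $4,520.90
Check: goods available $11,396.00 = COGS $6,875.10 + ending $4,520.90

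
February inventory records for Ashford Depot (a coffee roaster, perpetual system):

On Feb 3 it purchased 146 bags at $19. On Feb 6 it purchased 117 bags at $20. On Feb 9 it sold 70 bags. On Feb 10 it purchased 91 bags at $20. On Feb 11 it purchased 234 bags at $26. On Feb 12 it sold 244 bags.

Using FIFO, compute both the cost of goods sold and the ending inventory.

COGS = $6,134; ending inventory = $6,884

Feb 9, 70 sold [FIFO — oldest first]: 70 @ $19 = $1,330
Feb 12, 244 sold [FIFO — oldest first]: 76 @ $19 + 117 @ $20 + 51 @ $20 = $4,804
Total COGS = $1,330 + $4,804 = $6,134
Ending inventory: 40 @ $20 + 234 @ $26 = $6,884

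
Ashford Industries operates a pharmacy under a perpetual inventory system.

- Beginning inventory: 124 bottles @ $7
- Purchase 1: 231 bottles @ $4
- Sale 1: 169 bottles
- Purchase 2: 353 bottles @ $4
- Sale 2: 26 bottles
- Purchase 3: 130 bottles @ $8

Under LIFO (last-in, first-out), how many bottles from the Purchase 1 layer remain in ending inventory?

Sale 1 (169) [LIFO — newest first]: 169 @ $4 = $676
Sale 2 (26) [LIFO — newest first]: 26 @ $4 = $104
Total COGS = $676 + $104 = $780
Ending inventory: 124 @ $7 + 62 @ $4 + 327 @ $4 + 130 @ $8 = $3,464

62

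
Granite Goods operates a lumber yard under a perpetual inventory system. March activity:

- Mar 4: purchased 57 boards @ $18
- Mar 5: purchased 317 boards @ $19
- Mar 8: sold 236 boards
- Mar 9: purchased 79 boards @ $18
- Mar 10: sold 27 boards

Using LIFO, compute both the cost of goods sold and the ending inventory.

Mar 8, 236 sold [LIFO — newest first]: 236 @ $19 = $4,484
Mar 10, 27 sold [LIFO — newest first]: 27 @ $18 = $486
Total COGS = $4,484 + $486 = $4,970
Ending inventory: 57 @ $18 + 81 @ $19 + 52 @ $18 = $3,501

COGS = $4,970; ending inventory = $3,501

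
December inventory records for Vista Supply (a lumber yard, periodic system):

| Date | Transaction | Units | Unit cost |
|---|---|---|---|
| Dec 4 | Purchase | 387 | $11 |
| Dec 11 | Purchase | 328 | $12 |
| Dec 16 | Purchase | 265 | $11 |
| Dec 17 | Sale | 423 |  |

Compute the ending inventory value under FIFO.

Ending inventory = $6,419

Dec 17, 423 sold [FIFO — oldest first]: 387 @ $11 + 36 @ $12 = $4,689
Ending inventory: 292 @ $12 + 265 @ $11 = $6,419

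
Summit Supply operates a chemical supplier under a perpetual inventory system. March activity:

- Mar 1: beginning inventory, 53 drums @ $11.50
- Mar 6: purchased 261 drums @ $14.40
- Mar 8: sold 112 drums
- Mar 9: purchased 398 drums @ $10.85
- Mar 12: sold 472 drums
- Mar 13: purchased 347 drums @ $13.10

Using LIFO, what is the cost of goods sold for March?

Mar 8, 112 sold [LIFO — newest first]: 112 @ $14.40 = $1,612.80
Mar 12, 472 sold [LIFO — newest first]: 398 @ $10.85 + 74 @ $14.40 = $5,383.90
Total COGS = $1,612.80 + $5,383.90 = $6,996.70
Ending inventory: 53 @ $11.50 + 75 @ $14.40 + 347 @ $13.10 = $6,235.20

COGS = $6,996.70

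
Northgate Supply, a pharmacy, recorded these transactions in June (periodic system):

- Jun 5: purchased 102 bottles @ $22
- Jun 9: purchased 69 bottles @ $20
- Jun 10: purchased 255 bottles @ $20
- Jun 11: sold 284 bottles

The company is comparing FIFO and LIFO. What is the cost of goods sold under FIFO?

COGS = $5,884

FIFO COGS: 102 @ $22 + 69 @ $20 + 113 @ $20 = $5,884
LIFO COGS: 255 @ $20 + 29 @ $20 = $5,680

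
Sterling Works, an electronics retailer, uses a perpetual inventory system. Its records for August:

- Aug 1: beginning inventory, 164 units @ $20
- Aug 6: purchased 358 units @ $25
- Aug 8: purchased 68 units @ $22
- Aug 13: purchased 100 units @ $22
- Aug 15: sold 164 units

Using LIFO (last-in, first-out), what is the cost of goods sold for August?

Aug 15, 164 sold [LIFO — newest first]: 100 @ $22 + 64 @ $22 = $3,608
Ending inventory: 164 @ $20 + 358 @ $25 + 4 @ $22 = $12,318
Check: goods available $15,926 = COGS $3,608 + ending $12,318

COGS = $3,608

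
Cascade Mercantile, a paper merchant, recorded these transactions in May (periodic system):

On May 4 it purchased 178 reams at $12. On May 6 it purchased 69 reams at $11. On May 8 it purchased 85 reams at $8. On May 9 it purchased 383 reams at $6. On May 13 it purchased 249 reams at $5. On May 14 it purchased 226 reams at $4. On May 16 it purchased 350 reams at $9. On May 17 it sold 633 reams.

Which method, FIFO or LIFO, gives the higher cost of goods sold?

FIFO COGS: 178 @ $12 + 69 @ $11 + 85 @ $8 + 301 @ $6 = $5,381
LIFO COGS: 350 @ $9 + 226 @ $4 + 57 @ $5 = $4,339

FIFO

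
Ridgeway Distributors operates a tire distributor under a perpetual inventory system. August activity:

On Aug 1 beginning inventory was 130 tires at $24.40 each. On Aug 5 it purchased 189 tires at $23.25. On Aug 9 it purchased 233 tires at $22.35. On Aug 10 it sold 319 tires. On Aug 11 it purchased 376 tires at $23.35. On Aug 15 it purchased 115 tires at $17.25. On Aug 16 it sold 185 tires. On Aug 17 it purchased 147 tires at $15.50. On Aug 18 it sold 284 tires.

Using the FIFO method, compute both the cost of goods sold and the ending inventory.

Aug 10, 319 sold [FIFO — oldest first]: 130 @ $24.40 + 189 @ $23.25 = $7,566.25
Aug 16, 185 sold [FIFO — oldest first]: 185 @ $22.35 = $4,134.75
Aug 18, 284 sold [FIFO — oldest first]: 48 @ $22.35 + 236 @ $23.35 = $6,583.40
Total COGS = $7,566.25 + $4,134.75 + $6,583.40 = $18,284.40
Ending inventory: 140 @ $23.35 + 115 @ $17.25 + 147 @ $15.50 = $7,531.25

COGS = $18,284.40; ending inventory = $7,531.25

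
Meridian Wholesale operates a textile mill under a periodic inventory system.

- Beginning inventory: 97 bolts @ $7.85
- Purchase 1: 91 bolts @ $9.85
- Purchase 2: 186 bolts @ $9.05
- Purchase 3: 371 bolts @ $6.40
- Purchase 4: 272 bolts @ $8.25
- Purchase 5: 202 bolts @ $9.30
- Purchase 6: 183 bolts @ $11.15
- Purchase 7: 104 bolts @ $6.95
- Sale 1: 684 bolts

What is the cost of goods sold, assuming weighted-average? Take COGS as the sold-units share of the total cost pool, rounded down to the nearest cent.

COGS = $5,723.32

Sale 1, sell 684: 684/1506 × $12,601.35 → $5,723.32
Ending inventory (cost pool remaining) = $6,878.03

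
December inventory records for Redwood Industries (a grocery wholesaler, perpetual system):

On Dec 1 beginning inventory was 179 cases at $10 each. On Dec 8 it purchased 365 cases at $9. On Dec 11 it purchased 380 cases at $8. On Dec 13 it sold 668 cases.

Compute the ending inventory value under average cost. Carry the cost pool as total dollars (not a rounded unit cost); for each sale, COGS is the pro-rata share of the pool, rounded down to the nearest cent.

Ending inventory = $2,248.32

After Dec 1: 179 on hand, pool $1,790.00 (≈ $10.0000 each)
After Dec 8: 544 on hand, pool $5,075.00 (≈ $9.3290 each)
After Dec 11: 924 on hand, pool $8,115.00 (≈ $8.7825 each)
Dec 13, sell 668: 668/924 × $8,115.00 → $5,866.68
Ending inventory (cost pool remaining) = $2,248.32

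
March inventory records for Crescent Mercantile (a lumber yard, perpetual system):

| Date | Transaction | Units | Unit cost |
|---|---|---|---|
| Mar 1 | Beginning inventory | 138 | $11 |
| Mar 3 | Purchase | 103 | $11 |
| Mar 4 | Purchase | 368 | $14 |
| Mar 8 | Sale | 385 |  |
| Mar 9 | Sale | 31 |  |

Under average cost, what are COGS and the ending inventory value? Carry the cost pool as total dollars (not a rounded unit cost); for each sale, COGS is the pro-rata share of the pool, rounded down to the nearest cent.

COGS = $5,330.12; ending inventory = $2,472.88

After Mar 1: 138 on hand, pool $1,518.00 (≈ $11.0000 each)
After Mar 3: 241 on hand, pool $2,651.00 (≈ $11.0000 each)
After Mar 4: 609 on hand, pool $7,803.00 (≈ $12.8128 each)
Mar 8, sell 385: 385/609 × $7,803.00 → $4,932.93
Mar 9, sell 31: 31/224 × $2,870.07 → $397.19
Total COGS = $4,932.93 + $397.19 = $5,330.12
Ending inventory (cost pool remaining) = $2,472.88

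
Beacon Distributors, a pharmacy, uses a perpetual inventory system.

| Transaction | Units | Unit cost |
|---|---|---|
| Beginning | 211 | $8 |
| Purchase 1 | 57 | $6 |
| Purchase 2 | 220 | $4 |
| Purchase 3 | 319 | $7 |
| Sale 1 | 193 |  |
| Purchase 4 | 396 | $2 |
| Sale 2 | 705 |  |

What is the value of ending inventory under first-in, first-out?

Ending inventory = $610

Sale 1 (193) [FIFO — oldest first]: 193 @ $8 = $1,544
Sale 2 (705) [FIFO — oldest first]: 18 @ $8 + 57 @ $6 + 220 @ $4 + 319 @ $7 + 91 @ $2 = $3,781
Total COGS = $1,544 + $3,781 = $5,325
Ending inventory: 305 @ $2 = $610
Check: goods available $5,935 = COGS $5,325 + ending $610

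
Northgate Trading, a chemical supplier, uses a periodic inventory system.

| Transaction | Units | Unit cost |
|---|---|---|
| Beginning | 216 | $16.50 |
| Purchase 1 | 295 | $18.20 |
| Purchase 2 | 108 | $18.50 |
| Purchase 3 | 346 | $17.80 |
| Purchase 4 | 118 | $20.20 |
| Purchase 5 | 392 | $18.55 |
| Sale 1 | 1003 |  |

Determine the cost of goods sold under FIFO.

COGS = $17,857.40

Sale 1 (1003) [FIFO — oldest first]: 216 @ $16.50 + 295 @ $18.20 + 108 @ $18.50 + 346 @ $17.80 + 38 @ $20.20 = $17,857.40
Ending inventory: 80 @ $20.20 + 392 @ $18.55 = $8,887.60
Check: goods available $26,745.00 = COGS $17,857.40 + ending $8,887.60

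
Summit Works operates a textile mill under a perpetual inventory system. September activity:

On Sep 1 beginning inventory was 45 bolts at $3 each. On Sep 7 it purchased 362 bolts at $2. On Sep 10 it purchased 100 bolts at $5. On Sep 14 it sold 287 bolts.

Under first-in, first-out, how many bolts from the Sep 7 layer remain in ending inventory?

Sep 14, 287 sold [FIFO — oldest first]: 45 @ $3 + 242 @ $2 = $619
Ending inventory: 120 @ $2 + 100 @ $5 = $740
Check: goods available $1,359 = COGS $619 + ending $740

120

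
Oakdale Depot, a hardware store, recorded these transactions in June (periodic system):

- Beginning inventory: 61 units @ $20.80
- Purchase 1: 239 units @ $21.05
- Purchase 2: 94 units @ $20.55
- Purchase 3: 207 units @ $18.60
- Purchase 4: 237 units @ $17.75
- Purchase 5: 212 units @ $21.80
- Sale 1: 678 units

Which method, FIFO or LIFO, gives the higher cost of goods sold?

FIFO COGS: 61 @ $20.80 + 239 @ $21.05 + 94 @ $20.55 + 207 @ $18.60 + 77 @ $17.75 = $13,448.40
LIFO COGS: 212 @ $21.80 + 237 @ $17.75 + 207 @ $18.60 + 22 @ $20.55 = $13,130.65

FIFO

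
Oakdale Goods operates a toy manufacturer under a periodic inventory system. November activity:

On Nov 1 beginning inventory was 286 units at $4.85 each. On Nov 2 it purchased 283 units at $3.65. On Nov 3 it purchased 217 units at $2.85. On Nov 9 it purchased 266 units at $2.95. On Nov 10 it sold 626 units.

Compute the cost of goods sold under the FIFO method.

Nov 10, 626 sold [FIFO — oldest first]: 286 @ $4.85 + 283 @ $3.65 + 57 @ $2.85 = $2,582.50
Ending inventory: 160 @ $2.85 + 266 @ $2.95 = $1,240.70
Check: goods available $3,823.20 = COGS $2,582.50 + ending $1,240.70

COGS = $2,582.50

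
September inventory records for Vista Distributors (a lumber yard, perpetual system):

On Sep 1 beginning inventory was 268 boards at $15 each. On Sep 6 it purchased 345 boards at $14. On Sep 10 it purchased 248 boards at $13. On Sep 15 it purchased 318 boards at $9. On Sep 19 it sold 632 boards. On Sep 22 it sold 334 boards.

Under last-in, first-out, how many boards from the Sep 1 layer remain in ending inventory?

213

Sep 19, 632 sold [LIFO — newest first]: 318 @ $9 + 248 @ $13 + 66 @ $14 = $7,010
Sep 22, 334 sold [LIFO — newest first]: 279 @ $14 + 55 @ $15 = $4,731
Total COGS = $7,010 + $4,731 = $11,741
Ending inventory: 213 @ $15 = $3,195
Check: goods available $14,936 = COGS $11,741 + ending $3,195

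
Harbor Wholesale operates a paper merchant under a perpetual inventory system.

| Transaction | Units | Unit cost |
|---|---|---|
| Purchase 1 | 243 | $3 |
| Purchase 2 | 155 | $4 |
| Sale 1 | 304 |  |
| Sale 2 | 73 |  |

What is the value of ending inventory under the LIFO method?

Sale 1 (304) [LIFO — newest first]: 155 @ $4 + 149 @ $3 = $1,067
Sale 2 (73) [LIFO — newest first]: 73 @ $3 = $219
Total COGS = $1,067 + $219 = $1,286
Ending inventory: 21 @ $3 = $63

Ending inventory = $63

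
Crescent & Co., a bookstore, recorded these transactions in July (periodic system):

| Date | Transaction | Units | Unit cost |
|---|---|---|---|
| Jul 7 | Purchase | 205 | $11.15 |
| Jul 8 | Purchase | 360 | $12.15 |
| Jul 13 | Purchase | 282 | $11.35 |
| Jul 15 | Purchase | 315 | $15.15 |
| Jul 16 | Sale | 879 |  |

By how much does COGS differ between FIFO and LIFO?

FIFO COGS: 205 @ $11.15 + 360 @ $12.15 + 282 @ $11.35 + 32 @ $15.15 = $10,345.25
LIFO COGS: 315 @ $15.15 + 282 @ $11.35 + 282 @ $12.15 = $11,399.25
Difference = |$10,345.25 − $11,399.25| = $1,054.00

$1,054.00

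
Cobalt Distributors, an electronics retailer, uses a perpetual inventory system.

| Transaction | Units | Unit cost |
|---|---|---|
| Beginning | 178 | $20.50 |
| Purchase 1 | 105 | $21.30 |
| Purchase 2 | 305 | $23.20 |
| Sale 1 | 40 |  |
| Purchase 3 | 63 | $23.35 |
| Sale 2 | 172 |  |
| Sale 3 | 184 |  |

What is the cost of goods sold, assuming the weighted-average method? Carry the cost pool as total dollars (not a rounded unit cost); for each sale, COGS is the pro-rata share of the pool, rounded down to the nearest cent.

COGS = $8,777.13

After Beginning: 178 on hand, pool $3,649.00 (≈ $20.5000 each)
After Purchase 1: 283 on hand, pool $5,885.50 (≈ $20.7968 each)
After Purchase 2: 588 on hand, pool $12,961.50 (≈ $22.0434 each)
Sale 1, sell 40: 40/588 × $12,961.50 → $881.73
After Purchase 3: 611 on hand, pool $13,550.82 (≈ $22.1781 each)
Sale 2, sell 172: 172/611 × $13,550.82 → $3,814.63
Sale 3, sell 184: 184/439 × $9,736.19 → $4,080.77
Total COGS = $881.73 + $3,814.63 + $4,080.77 = $8,777.13
Ending inventory (cost pool remaining) = $5,655.42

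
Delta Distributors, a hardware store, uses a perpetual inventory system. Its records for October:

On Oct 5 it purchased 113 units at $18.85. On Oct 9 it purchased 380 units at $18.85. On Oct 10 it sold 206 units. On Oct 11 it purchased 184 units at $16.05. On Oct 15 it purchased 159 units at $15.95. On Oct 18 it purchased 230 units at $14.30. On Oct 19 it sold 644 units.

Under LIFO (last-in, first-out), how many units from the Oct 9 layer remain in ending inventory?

Oct 10, 206 sold [LIFO — newest first]: 206 @ $18.85 = $3,883.10
Oct 19, 644 sold [LIFO — newest first]: 230 @ $14.30 + 159 @ $15.95 + 184 @ $16.05 + 71 @ $18.85 = $10,116.60
Total COGS = $3,883.10 + $10,116.60 = $13,999.70
Ending inventory: 113 @ $18.85 + 103 @ $18.85 = $4,071.60
Check: goods available $18,071.30 = COGS $13,999.70 + ending $4,071.60

103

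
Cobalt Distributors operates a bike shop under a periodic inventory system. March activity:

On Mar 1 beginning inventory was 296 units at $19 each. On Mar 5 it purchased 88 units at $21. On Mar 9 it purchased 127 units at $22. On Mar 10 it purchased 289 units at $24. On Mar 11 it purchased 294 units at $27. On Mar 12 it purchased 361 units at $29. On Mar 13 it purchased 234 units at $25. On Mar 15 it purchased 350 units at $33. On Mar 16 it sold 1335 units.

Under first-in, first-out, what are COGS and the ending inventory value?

COGS = $32,129; ending inventory = $20,880

Mar 16, 1335 sold [FIFO — oldest first]: 296 @ $19 + 88 @ $21 + 127 @ $22 + 289 @ $24 + 294 @ $27 + 241 @ $29 = $32,129
Ending inventory: 120 @ $29 + 234 @ $25 + 350 @ $33 = $20,880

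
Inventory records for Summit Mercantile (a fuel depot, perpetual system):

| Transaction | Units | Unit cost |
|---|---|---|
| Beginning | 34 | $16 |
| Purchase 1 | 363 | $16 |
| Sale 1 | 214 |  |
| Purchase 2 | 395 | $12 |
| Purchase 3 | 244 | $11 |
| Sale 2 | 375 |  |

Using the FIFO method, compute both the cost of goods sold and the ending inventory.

Sale 1 (214) [FIFO — oldest first]: 34 @ $16 + 180 @ $16 = $3,424
Sale 2 (375) [FIFO — oldest first]: 183 @ $16 + 192 @ $12 = $5,232
Total COGS = $3,424 + $5,232 = $8,656
Ending inventory: 203 @ $12 + 244 @ $11 = $5,120

COGS = $8,656; ending inventory = $5,120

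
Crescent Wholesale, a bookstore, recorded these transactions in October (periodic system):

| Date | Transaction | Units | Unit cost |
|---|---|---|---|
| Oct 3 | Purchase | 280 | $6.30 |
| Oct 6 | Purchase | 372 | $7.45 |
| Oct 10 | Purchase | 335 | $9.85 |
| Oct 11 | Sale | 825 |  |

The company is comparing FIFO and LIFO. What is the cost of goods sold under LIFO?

COGS = $6,814.55

FIFO COGS: 280 @ $6.30 + 372 @ $7.45 + 173 @ $9.85 = $6,239.45
LIFO COGS: 335 @ $9.85 + 372 @ $7.45 + 118 @ $6.30 = $6,814.55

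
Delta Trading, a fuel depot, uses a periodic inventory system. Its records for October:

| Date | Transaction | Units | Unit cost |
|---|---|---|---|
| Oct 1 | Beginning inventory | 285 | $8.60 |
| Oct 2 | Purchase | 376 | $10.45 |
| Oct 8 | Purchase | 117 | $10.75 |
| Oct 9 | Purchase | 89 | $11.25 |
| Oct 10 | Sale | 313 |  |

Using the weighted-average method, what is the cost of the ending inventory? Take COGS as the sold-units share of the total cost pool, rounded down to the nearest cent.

Ending inventory = $5,520.32

Oct 10, sell 313: 313/867 × $8,639.20 → $3,118.88
Ending inventory (cost pool remaining) = $5,520.32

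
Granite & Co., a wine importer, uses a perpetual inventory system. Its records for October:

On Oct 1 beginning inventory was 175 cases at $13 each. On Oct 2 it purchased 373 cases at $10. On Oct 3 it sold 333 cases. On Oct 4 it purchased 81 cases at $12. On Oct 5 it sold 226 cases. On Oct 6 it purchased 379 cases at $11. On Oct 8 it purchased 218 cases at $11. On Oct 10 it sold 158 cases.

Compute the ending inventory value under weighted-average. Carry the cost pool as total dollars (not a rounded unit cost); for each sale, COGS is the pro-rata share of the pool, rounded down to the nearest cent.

Ending inventory = $5,612.00

After Oct 1: 175 on hand, pool $2,275.00 (≈ $13.0000 each)
After Oct 2: 548 on hand, pool $6,005.00 (≈ $10.9580 each)
Oct 3, sell 333: 333/548 × $6,005.00 → $3,649.02
After Oct 4: 296 on hand, pool $3,327.98 (≈ $11.2432 each)
Oct 5, sell 226: 226/296 × $3,327.98 → $2,540.95
After Oct 6: 449 on hand, pool $4,956.03 (≈ $11.0379 each)
After Oct 8: 667 on hand, pool $7,354.03 (≈ $11.0255 each)
Oct 10, sell 158: 158/667 × $7,354.03 → $1,742.03
Total COGS = $3,649.02 + $2,540.95 + $1,742.03 = $7,932.00
Ending inventory (cost pool remaining) = $5,612.00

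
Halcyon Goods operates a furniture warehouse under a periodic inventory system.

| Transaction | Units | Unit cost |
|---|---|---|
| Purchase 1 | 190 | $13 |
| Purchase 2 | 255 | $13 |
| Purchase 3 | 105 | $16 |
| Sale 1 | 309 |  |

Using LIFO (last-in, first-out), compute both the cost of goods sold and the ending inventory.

COGS = $4,332; ending inventory = $3,133

Sale 1 (309) [LIFO — newest first]: 105 @ $16 + 204 @ $13 = $4,332
Ending inventory: 190 @ $13 + 51 @ $13 = $3,133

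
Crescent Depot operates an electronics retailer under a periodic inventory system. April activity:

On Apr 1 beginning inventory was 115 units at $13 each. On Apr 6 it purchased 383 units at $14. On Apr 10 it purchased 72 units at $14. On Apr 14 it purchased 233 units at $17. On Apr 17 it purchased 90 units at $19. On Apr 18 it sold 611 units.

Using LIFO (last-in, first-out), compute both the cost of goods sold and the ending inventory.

Apr 18, 611 sold [LIFO — newest first]: 90 @ $19 + 233 @ $17 + 72 @ $14 + 216 @ $14 = $9,703
Ending inventory: 115 @ $13 + 167 @ $14 = $3,833

COGS = $9,703; ending inventory = $3,833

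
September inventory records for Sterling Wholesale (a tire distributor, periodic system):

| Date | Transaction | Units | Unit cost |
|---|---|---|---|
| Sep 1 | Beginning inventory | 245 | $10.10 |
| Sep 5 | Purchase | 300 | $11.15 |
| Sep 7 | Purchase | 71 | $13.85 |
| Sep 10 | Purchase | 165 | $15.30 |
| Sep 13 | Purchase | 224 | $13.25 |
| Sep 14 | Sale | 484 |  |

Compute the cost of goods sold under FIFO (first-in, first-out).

Sep 14, 484 sold [FIFO — oldest first]: 245 @ $10.10 + 239 @ $11.15 = $5,139.35
Ending inventory: 61 @ $11.15 + 71 @ $13.85 + 165 @ $15.30 + 224 @ $13.25 = $7,156.00

COGS = $5,139.35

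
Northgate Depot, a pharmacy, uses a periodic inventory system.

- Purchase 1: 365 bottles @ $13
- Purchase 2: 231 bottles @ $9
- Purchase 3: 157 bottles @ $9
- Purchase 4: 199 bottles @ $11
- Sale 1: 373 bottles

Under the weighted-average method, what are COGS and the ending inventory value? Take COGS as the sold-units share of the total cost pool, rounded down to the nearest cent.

Sale 1, sell 373: 373/952 × $10,426.00 → $4,084.97
Ending inventory (cost pool remaining) = $6,341.03

COGS = $4,084.97; ending inventory = $6,341.03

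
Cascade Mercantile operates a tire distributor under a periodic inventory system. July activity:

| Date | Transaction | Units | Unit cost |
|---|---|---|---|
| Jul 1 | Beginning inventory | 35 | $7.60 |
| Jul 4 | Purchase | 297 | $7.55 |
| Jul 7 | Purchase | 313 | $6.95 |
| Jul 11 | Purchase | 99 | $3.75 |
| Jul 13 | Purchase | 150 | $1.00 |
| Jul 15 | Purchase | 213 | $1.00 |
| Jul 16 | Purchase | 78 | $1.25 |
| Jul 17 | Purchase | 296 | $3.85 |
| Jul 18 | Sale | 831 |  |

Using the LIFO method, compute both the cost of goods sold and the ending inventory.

Jul 18, 831 sold [LIFO — newest first]: 296 @ $3.85 + 78 @ $1.25 + 213 @ $1.00 + 150 @ $1.00 + 94 @ $3.75 = $1,952.60
Ending inventory: 35 @ $7.60 + 297 @ $7.55 + 313 @ $6.95 + 5 @ $3.75 = $4,702.45

COGS = $1,952.60; ending inventory = $4,702.45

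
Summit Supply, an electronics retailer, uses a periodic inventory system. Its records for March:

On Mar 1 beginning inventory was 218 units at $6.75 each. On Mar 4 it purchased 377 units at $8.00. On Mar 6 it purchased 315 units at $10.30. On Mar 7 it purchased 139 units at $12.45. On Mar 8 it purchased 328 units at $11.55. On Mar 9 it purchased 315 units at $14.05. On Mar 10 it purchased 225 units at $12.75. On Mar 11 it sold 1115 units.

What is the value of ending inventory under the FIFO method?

Ending inventory = $10,320.60

Mar 11, 1115 sold [FIFO — oldest first]: 218 @ $6.75 + 377 @ $8.00 + 315 @ $10.30 + 139 @ $12.45 + 66 @ $11.55 = $10,224.85
Ending inventory: 262 @ $11.55 + 315 @ $14.05 + 225 @ $12.75 = $10,320.60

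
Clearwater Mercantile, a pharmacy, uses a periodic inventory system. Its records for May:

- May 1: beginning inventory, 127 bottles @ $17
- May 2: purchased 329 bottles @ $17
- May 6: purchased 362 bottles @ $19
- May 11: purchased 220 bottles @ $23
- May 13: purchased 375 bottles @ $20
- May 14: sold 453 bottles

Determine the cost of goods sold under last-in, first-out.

COGS = $9,294

May 14, 453 sold [LIFO — newest first]: 375 @ $20 + 78 @ $23 = $9,294
Ending inventory: 127 @ $17 + 329 @ $17 + 362 @ $19 + 142 @ $23 = $17,896
Check: goods available $27,190 = COGS $9,294 + ending $17,896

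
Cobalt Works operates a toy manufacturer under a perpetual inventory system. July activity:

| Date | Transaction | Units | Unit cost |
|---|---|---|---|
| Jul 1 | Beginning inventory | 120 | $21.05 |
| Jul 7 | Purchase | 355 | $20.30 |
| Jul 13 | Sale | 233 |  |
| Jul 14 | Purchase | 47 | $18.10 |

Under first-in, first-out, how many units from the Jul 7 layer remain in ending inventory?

242

Jul 13, 233 sold [FIFO — oldest first]: 120 @ $21.05 + 113 @ $20.30 = $4,819.90
Ending inventory: 242 @ $20.30 + 47 @ $18.10 = $5,763.30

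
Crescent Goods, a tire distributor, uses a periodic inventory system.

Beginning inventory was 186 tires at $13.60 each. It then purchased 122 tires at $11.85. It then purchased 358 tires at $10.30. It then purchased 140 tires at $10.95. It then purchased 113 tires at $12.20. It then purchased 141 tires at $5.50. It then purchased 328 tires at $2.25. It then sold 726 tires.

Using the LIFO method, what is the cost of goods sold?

COGS = $4,466.30

Sale 1 (726) [LIFO — newest first]: 328 @ $2.25 + 141 @ $5.50 + 113 @ $12.20 + 140 @ $10.95 + 4 @ $10.30 = $4,466.30
Ending inventory: 186 @ $13.60 + 122 @ $11.85 + 354 @ $10.30 = $7,621.50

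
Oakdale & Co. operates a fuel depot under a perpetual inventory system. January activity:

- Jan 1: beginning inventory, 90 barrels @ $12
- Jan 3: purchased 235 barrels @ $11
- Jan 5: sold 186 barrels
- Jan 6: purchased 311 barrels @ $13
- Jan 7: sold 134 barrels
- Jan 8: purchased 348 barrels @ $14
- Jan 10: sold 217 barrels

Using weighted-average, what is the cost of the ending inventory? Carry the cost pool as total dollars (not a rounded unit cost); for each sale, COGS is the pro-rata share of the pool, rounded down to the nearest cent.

After Jan 1: 90 on hand, pool $1,080.00 (≈ $12.0000 each)
After Jan 3: 325 on hand, pool $3,665.00 (≈ $11.2769 each)
Jan 5, sell 186: 186/325 × $3,665.00 → $2,097.50
After Jan 6: 450 on hand, pool $5,610.50 (≈ $12.4678 each)
Jan 7, sell 134: 134/450 × $5,610.50 → $1,670.68
After Jan 8: 664 on hand, pool $8,811.82 (≈ $13.2708 each)
Jan 10, sell 217: 217/664 × $8,811.82 → $2,879.76
Total COGS = $2,097.50 + $1,670.68 + $2,879.76 = $6,647.94
Ending inventory (cost pool remaining) = $5,932.06
Check: goods available $12,580.00 = COGS $6,647.94 + ending $5,932.06

Ending inventory = $5,932.06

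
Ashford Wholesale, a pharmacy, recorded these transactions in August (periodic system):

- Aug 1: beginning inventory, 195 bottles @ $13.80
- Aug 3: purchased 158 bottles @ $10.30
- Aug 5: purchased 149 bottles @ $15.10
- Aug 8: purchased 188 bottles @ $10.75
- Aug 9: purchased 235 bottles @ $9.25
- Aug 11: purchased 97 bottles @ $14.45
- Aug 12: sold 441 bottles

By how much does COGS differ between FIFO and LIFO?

FIFO COGS: 195 @ $13.80 + 158 @ $10.30 + 88 @ $15.10 = $5,647.20
LIFO COGS: 97 @ $14.45 + 235 @ $9.25 + 109 @ $10.75 = $4,747.15
Difference = |$5,647.20 − $4,747.15| = $900.05

$900.05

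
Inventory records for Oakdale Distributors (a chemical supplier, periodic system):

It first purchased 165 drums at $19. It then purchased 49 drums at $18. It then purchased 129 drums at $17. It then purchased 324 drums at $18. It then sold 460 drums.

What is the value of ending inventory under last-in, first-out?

Sale 1 (460) [LIFO — newest first]: 324 @ $18 + 129 @ $17 + 7 @ $18 = $8,151
Ending inventory: 165 @ $19 + 42 @ $18 = $3,891

Ending inventory = $3,891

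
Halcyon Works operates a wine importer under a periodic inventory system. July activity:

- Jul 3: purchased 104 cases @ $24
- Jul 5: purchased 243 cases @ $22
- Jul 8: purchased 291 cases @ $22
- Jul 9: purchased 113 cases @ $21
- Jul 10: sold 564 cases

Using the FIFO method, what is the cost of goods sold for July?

Jul 10, 564 sold [FIFO — oldest first]: 104 @ $24 + 243 @ $22 + 217 @ $22 = $12,616
Ending inventory: 74 @ $22 + 113 @ $21 = $4,001
Check: goods available $16,617 = COGS $12,616 + ending $4,001

COGS = $12,616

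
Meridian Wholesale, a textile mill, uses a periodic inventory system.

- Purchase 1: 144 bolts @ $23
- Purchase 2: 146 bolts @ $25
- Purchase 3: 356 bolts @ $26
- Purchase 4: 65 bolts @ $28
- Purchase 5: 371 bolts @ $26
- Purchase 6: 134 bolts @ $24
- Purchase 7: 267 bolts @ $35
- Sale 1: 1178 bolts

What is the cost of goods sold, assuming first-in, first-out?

Sale 1 (1178) [FIFO — oldest first]: 144 @ $23 + 146 @ $25 + 356 @ $26 + 65 @ $28 + 371 @ $26 + 96 @ $24 = $29,988
Ending inventory: 38 @ $24 + 267 @ $35 = $10,257
Check: goods available $40,245 = COGS $29,988 + ending $10,257

COGS = $29,988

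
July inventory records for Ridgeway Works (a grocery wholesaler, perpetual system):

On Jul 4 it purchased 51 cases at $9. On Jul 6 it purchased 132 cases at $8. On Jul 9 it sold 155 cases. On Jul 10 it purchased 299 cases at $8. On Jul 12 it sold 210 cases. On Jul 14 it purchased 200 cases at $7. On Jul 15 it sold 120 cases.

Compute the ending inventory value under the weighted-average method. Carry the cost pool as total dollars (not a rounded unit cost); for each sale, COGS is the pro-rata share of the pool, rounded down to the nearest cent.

After Jul 4: 51 on hand, pool $459.00 (≈ $9.0000 each)
After Jul 6: 183 on hand, pool $1,515.00 (≈ $8.2787 each)
Jul 9, sell 155: 155/183 × $1,515.00 → $1,283.19
After Jul 10: 327 on hand, pool $2,623.81 (≈ $8.0239 each)
Jul 12, sell 210: 210/327 × $2,623.81 → $1,685.01
After Jul 14: 317 on hand, pool $2,338.80 (≈ $7.3779 each)
Jul 15, sell 120: 120/317 × $2,338.80 → $885.35
Total COGS = $1,283.19 + $1,685.01 + $885.35 = $3,853.55
Ending inventory (cost pool remaining) = $1,453.45

Ending inventory = $1,453.45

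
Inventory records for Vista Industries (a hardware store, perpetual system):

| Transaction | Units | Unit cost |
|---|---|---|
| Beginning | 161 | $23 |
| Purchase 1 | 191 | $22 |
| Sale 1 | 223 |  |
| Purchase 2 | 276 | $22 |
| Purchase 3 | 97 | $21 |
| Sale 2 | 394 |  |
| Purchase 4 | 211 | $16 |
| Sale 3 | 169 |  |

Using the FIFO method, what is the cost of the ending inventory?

Ending inventory = $2,400

Sale 1 (223) [FIFO — oldest first]: 161 @ $23 + 62 @ $22 = $5,067
Sale 2 (394) [FIFO — oldest first]: 129 @ $22 + 265 @ $22 = $8,668
Sale 3 (169) [FIFO — oldest first]: 11 @ $22 + 97 @ $21 + 61 @ $16 = $3,255
Total COGS = $5,067 + $8,668 + $3,255 = $16,990
Ending inventory: 150 @ $16 = $2,400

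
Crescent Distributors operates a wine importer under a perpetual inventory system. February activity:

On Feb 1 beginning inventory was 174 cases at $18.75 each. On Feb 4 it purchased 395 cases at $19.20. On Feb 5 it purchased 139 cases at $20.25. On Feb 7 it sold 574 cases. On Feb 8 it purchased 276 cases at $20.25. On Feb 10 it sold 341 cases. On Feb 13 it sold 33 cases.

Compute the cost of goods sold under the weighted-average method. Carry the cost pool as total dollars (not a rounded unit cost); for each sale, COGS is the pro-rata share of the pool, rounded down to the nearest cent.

After Feb 1: 174 on hand, pool $3,262.50 (≈ $18.7500 each)
After Feb 4: 569 on hand, pool $10,846.50 (≈ $19.0624 each)
After Feb 5: 708 on hand, pool $13,661.25 (≈ $19.2956 each)
Feb 7, sell 574: 574/708 × $13,661.25 → $11,075.64
After Feb 8: 410 on hand, pool $8,174.61 (≈ $19.9381 each)
Feb 10, sell 341: 341/410 × $8,174.61 → $6,798.88
Feb 13, sell 33: 33/69 × $1,375.73 → $657.95
Total COGS = $11,075.64 + $6,798.88 + $657.95 = $18,532.47
Ending inventory (cost pool remaining) = $717.78

COGS = $18,532.47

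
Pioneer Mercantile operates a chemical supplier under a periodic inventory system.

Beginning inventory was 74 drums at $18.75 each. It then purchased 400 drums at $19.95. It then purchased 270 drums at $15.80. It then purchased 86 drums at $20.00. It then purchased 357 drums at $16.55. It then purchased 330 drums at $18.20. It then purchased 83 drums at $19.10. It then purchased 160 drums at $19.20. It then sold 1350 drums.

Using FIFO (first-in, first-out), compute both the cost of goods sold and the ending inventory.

Sale 1 (1350) [FIFO — oldest first]: 74 @ $18.75 + 400 @ $19.95 + 270 @ $15.80 + 86 @ $20.00 + 357 @ $16.55 + 163 @ $18.20 = $24,228.45
Ending inventory: 167 @ $18.20 + 83 @ $19.10 + 160 @ $19.20 = $7,696.70
Check: goods available $31,925.15 = COGS $24,228.45 + ending $7,696.70

COGS = $24,228.45; ending inventory = $7,696.70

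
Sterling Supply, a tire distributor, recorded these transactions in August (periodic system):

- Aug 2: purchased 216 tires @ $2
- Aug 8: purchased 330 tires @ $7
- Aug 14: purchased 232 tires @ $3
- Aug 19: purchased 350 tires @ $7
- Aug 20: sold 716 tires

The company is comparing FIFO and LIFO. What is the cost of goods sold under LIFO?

COGS = $4,084

FIFO COGS: 216 @ $2 + 330 @ $7 + 170 @ $3 = $3,252
LIFO COGS: 350 @ $7 + 232 @ $3 + 134 @ $7 = $4,084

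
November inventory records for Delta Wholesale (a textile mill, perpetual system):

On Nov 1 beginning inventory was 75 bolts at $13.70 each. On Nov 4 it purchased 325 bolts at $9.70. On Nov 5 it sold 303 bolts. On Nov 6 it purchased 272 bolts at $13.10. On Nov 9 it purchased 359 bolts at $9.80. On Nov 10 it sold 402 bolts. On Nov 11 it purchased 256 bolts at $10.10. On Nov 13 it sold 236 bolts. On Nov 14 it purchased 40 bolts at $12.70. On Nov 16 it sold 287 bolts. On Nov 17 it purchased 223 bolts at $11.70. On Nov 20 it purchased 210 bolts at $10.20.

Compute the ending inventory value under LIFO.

Nov 5, 303 sold [LIFO — newest first]: 303 @ $9.70 = $2,939.10
Nov 10, 402 sold [LIFO — newest first]: 359 @ $9.80 + 43 @ $13.10 = $4,081.50
Nov 13, 236 sold [LIFO — newest first]: 236 @ $10.10 = $2,383.60
Nov 16, 287 sold [LIFO — newest first]: 40 @ $12.70 + 20 @ $10.10 + 227 @ $13.10 = $3,683.70
Total COGS = $2,939.10 + $4,081.50 + $2,383.60 + $3,683.70 = $13,087.90
Ending inventory: 75 @ $13.70 + 22 @ $9.70 + 2 @ $13.10 + 223 @ $11.70 + 210 @ $10.20 = $6,018.20
Check: goods available $19,106.10 = COGS $13,087.90 + ending $6,018.20

Ending inventory = $6,018.20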